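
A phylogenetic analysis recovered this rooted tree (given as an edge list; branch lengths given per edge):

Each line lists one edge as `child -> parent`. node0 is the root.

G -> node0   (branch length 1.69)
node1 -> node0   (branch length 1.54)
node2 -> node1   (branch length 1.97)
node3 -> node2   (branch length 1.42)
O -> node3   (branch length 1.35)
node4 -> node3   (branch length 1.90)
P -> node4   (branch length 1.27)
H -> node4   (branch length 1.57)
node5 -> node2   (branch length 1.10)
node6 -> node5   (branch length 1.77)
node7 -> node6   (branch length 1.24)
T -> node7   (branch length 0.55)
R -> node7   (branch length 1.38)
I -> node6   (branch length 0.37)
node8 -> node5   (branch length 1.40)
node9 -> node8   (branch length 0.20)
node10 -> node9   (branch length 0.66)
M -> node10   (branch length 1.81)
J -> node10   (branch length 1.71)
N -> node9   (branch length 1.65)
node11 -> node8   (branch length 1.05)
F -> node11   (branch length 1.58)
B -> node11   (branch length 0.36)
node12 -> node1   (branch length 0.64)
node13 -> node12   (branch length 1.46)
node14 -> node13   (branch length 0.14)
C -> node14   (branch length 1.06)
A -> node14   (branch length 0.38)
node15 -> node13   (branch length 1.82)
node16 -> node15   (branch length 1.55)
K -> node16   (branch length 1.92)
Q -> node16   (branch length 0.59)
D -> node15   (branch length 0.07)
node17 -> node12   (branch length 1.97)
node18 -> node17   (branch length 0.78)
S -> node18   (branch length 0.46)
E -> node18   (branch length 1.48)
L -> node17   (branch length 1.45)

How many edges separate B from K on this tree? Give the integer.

The MRCA of B and K is the node subtending (((O,(P,H)),(((T,R),I),(((M,J),N),(F,B)))),(((C,A),((K,Q),D)),((S,E),L))).
From B up to that node: 5 branches. From K up to the same node: 5 branches. Total: 5 + 5 = 10.

10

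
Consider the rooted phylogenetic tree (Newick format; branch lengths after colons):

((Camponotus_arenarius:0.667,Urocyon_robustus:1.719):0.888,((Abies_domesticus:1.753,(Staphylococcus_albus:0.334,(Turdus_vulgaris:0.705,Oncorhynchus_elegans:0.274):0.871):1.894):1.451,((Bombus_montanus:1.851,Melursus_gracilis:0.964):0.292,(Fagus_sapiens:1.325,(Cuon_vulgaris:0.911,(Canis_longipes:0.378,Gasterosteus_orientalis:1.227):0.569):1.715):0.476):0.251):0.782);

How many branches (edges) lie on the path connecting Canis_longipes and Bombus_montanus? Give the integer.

The MRCA of Canis_longipes and Bombus_montanus is the node subtending ((Bombus_montanus,Melursus_gracilis),(Fagus_sapiens,(Cuon_vulgaris,(Canis_longipes,Gasterosteus_orientalis)))).
From Canis_longipes up to that node: 4 branches. From Bombus_montanus up to the same node: 2 branches. Total: 4 + 2 = 6.

6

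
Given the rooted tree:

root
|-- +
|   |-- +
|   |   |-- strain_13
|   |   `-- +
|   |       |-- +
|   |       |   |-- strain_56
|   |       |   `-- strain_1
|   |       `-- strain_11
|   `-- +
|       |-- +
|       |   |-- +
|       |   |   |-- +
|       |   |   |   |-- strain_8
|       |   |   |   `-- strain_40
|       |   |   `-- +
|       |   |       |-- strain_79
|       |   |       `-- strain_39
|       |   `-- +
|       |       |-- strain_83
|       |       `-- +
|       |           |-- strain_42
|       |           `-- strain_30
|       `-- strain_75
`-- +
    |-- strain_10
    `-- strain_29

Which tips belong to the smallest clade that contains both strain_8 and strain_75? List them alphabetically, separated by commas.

strain_30, strain_39, strain_40, strain_42, strain_75, strain_79, strain_8, strain_83

Tracing strain_8: it sits inside (strain_8,strain_40).
Tracing strain_75: it sits inside ((((strain_8,strain_40),(strain_79,strain_39)),(strain_83,(strain_42,strain_30))),strain_75).
The smallest clade enclosing both is ((((strain_8,strain_40),(strain_79,strain_39)),(strain_83,(strain_42,strain_30))),strain_75); the answer is its 8 terminal taxa in alphabetical order.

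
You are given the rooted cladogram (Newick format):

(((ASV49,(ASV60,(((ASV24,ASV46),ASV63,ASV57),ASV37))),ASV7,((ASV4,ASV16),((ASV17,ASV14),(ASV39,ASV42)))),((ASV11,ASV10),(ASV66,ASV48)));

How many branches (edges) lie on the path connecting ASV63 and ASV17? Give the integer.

9

The MRCA of ASV63 and ASV17 is the node subtending ((ASV49,(ASV60,(((ASV24,ASV46),ASV63,ASV57),ASV37))),ASV7,((ASV4,ASV16),((ASV17,ASV14),(ASV39,ASV42)))).
From ASV63 up to that node: 5 branches. From ASV17 up to the same node: 4 branches. Total: 5 + 4 = 9.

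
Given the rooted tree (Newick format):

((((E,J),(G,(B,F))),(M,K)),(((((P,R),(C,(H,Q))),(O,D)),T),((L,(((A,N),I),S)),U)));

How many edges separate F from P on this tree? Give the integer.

The MRCA of F and P is the root of the tree.
From F up to that node: 5 branches. From P up to the same node: 6 branches. Total: 5 + 6 = 11.

11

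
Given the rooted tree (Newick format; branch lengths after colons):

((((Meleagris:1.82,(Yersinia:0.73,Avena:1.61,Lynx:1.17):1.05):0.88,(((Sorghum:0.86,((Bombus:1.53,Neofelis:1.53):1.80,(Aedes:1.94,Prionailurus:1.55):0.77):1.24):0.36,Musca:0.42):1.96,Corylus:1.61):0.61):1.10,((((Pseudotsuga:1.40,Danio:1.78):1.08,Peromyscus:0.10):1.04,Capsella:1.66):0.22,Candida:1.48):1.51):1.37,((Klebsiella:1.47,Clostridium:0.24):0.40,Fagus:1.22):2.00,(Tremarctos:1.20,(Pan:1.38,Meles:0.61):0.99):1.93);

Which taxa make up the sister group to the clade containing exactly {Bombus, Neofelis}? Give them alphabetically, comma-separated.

Aedes, Prionailurus

The clade containing exactly {Bombus, Neofelis} attaches to the tree at the node subtending ((Bombus,Neofelis),(Aedes,Prionailurus)).
The other lineage descending from that same node — the sister group — is (Aedes,Prionailurus); its 2 tips in alphabetical order are the answer.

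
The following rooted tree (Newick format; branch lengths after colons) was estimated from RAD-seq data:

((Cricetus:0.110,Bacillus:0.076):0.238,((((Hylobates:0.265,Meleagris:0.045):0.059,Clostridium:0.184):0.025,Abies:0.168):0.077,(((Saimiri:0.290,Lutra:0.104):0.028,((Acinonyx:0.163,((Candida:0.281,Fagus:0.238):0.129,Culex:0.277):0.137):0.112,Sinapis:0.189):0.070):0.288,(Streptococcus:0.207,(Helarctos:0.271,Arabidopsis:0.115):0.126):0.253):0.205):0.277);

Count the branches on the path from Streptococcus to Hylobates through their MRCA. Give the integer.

The MRCA of Streptococcus and Hylobates is the node subtending ((((Hylobates,Meleagris),Clostridium),Abies),(((Saimiri,Lutra),((Acinonyx,((Candida,Fagus),Culex)),Sinapis)),(Streptococcus,(Helarctos,Arabidopsis)))).
From Streptococcus up to that node: 3 branches. From Hylobates up to the same node: 4 branches. Total: 3 + 4 = 7.

7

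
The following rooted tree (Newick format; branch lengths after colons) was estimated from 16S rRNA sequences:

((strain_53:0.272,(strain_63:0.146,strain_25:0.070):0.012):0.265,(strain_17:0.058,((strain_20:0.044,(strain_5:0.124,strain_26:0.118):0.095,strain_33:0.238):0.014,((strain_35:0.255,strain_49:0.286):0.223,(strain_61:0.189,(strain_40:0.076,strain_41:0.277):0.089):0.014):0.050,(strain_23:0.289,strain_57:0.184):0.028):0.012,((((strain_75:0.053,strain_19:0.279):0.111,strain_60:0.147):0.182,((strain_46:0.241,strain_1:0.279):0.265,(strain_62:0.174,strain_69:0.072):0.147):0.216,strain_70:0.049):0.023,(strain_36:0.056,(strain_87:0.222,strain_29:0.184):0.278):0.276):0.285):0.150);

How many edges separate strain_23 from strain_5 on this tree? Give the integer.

5

The MRCA of strain_23 and strain_5 is the node subtending ((strain_20,(strain_5,strain_26),strain_33),((strain_35,strain_49),(strain_61,(strain_40,strain_41))),(strain_23,strain_57)).
From strain_23 up to that node: 2 branches. From strain_5 up to the same node: 3 branches. Total: 2 + 3 = 5.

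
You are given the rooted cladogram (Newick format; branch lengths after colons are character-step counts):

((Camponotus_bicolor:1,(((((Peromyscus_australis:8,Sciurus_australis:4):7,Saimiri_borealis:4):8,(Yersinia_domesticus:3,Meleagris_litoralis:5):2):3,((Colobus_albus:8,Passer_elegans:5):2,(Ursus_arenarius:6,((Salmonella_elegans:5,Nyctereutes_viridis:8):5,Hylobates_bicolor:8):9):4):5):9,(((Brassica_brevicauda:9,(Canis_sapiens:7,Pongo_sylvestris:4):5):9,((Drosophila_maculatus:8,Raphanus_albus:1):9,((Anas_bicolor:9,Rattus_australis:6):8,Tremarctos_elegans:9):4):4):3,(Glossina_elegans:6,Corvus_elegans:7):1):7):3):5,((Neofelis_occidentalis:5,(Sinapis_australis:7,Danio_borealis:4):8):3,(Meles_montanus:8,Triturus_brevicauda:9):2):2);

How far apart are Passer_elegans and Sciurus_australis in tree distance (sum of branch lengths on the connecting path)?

The path runs Passer_elegans → … → MRCA → … → Sciurus_australis; the MRCA is the node subtending ((((Peromyscus_australis,Sciurus_australis),Saimiri_borealis),(Yersinia_domesticus,Meleagris_litoralis)),((Colobus_albus,Passer_elegans),(Ursus_arenarius,((Salmonella_elegans,Nyctereutes_viridis),Hylobates_bicolor)))).
Branch lengths along that path: 5 + 2 + 5 + 3 + 8 + 7 + 4 = 34.

34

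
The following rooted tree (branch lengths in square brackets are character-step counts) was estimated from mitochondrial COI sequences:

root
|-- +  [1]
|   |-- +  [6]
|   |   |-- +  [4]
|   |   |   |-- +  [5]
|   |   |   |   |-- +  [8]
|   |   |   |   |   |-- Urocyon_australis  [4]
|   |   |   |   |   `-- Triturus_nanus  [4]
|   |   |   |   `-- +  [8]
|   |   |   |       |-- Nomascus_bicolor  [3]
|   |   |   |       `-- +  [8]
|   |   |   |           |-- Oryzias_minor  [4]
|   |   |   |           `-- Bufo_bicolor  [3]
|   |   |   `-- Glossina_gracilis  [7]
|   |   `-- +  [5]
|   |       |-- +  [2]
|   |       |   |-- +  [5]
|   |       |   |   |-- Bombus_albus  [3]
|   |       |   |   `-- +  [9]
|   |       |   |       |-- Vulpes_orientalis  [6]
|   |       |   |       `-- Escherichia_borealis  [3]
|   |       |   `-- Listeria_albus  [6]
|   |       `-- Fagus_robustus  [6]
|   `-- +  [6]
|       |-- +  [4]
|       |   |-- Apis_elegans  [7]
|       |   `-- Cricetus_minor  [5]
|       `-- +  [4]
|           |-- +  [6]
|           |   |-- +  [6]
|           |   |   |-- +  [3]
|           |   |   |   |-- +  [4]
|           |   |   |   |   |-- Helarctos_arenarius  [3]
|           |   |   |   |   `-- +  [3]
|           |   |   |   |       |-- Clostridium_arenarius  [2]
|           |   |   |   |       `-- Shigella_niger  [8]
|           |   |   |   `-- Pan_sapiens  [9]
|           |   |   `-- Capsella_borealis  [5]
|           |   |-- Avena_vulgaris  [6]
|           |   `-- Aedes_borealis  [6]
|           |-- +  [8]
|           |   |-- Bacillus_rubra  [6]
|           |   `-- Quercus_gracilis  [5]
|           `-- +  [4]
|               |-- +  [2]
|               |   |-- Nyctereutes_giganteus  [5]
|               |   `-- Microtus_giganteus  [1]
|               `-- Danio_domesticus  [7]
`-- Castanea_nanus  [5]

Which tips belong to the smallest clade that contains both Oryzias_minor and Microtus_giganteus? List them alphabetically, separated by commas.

Tracing Oryzias_minor: it sits inside (Oryzias_minor,Bufo_bicolor).
Tracing Microtus_giganteus: it sits inside (Nyctereutes_giganteus,Microtus_giganteus).
The smallest clade enclosing both is (((((Urocyon_australis,Triturus_nanus),(Nomascus_bicolor,(Oryzias_minor,Bufo_bicolor))),Glossina_gracilis),(((Bombus_albus,(Vulpes_orientalis,Escherichia_borealis)),Listeria_albus),Fagus_robustus)),((Apis_elegans,Cricetus_minor),(((((Helarctos_arenarius,(Clostridium_arenarius,Shigella_niger)),Pan_sapiens),Capsella_borealis),Avena_vulgaris,Aedes_borealis),(Bacillus_rubra,Quercus_gracilis),((Nyctereutes_giganteus,Microtus_giganteus),Danio_domesticus)))); the answer is its 25 terminal taxa in alphabetical order.

Aedes_borealis, Apis_elegans, Avena_vulgaris, Bacillus_rubra, Bombus_albus, Bufo_bicolor, Capsella_borealis, Clostridium_arenarius, Cricetus_minor, Danio_domesticus, Escherichia_borealis, Fagus_robustus, Glossina_gracilis, Helarctos_arenarius, Listeria_albus, Microtus_giganteus, Nomascus_bicolor, Nyctereutes_giganteus, Oryzias_minor, Pan_sapiens, Quercus_gracilis, Shigella_niger, Triturus_nanus, Urocyon_australis, Vulpes_orientalis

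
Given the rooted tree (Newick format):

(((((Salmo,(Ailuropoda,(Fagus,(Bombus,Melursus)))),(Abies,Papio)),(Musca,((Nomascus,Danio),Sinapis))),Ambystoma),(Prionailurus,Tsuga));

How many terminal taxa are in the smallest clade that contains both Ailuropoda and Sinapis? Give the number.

The MRCA of Ailuropoda and Sinapis is the node subtending (((Salmo,(Ailuropoda,(Fagus,(Bombus,Melursus)))),(Abies,Papio)),(Musca,((Nomascus,Danio),Sinapis))).
That clade contains 11 terminal taxa: Abies, Ailuropoda, Bombus, Danio, Fagus, Melursus, Musca, Nomascus, Papio, Salmo, Sinapis.

11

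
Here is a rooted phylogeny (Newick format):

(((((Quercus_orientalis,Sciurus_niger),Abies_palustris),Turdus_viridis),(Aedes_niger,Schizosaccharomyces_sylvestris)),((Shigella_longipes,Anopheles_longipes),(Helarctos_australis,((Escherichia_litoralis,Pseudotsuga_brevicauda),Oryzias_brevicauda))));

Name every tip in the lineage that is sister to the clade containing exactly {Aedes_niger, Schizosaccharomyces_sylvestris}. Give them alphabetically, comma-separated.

The clade containing exactly {Aedes_niger, Schizosaccharomyces_sylvestris} attaches to the tree at the node subtending ((((Quercus_orientalis,Sciurus_niger),Abies_palustris),Turdus_viridis),(Aedes_niger,Schizosaccharomyces_sylvestris)).
The other lineage descending from that same node — the sister group — is (((Quercus_orientalis,Sciurus_niger),Abies_palustris),Turdus_viridis); its 4 tips in alphabetical order are the answer.

Abies_palustris, Quercus_orientalis, Sciurus_niger, Turdus_viridis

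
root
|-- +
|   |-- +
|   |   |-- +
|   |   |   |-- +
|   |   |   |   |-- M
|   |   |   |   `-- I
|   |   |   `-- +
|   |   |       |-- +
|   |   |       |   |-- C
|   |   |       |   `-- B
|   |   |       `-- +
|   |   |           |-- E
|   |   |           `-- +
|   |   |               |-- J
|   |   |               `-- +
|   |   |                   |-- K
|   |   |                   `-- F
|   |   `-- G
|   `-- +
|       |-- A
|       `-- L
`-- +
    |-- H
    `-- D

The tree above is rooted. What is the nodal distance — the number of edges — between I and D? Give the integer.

7

The MRCA of I and D is the root of the tree.
From I up to that node: 5 branches. From D up to the same node: 2 branches. Total: 5 + 2 = 7.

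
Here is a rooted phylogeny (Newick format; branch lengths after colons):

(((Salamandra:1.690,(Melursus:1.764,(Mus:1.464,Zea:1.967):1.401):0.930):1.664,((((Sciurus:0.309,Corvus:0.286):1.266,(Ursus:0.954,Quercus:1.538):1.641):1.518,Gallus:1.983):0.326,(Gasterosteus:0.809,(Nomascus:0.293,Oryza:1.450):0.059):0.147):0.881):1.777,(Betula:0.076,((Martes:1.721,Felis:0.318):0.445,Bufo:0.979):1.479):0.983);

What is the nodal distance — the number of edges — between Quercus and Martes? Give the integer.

10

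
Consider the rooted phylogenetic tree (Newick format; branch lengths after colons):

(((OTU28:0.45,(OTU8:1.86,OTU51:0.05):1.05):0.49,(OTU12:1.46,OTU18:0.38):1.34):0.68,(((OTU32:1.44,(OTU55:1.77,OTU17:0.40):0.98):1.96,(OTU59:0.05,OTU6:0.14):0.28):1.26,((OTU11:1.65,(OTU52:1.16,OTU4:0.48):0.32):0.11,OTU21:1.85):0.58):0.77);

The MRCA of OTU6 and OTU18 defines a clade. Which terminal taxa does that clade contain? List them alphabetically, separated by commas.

OTU11, OTU12, OTU17, OTU18, OTU21, OTU28, OTU32, OTU4, OTU51, OTU52, OTU55, OTU59, OTU6, OTU8

Tracing OTU6: it sits inside (OTU59,OTU6).
Tracing OTU18: it sits inside (OTU12,OTU18).
The smallest clade enclosing both is the whole tree (their MRCA is the root), so the answer is all 14 tips in alphabetical order.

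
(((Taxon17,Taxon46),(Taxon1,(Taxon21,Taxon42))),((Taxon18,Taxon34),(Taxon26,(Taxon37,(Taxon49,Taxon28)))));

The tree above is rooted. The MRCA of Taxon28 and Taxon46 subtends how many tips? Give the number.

11

The MRCA of Taxon28 and Taxon46 is the root, so the clade is the entire tree.
That clade contains 11 terminal taxa: Taxon1, Taxon17, Taxon18, Taxon21, Taxon26, Taxon28, Taxon34, Taxon37, Taxon42, Taxon46, Taxon49.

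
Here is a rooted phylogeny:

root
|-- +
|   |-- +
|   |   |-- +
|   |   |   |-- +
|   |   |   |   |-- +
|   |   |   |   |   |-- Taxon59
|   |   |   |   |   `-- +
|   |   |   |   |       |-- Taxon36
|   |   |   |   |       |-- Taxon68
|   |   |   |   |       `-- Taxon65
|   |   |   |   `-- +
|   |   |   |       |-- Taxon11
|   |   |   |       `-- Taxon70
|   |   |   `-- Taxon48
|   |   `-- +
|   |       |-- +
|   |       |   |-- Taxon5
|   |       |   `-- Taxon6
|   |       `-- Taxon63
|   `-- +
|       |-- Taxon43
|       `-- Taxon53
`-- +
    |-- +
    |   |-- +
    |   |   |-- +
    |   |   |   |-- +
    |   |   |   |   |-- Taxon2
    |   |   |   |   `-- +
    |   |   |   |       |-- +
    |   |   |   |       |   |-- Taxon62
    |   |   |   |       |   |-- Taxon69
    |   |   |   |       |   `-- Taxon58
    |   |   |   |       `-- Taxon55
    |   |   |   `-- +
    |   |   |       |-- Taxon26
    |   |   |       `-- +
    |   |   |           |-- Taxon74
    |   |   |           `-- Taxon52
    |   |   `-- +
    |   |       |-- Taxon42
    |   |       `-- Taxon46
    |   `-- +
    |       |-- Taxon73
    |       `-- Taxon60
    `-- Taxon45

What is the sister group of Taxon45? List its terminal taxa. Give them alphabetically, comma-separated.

Taxon2, Taxon26, Taxon42, Taxon46, Taxon52, Taxon55, Taxon58, Taxon60, Taxon62, Taxon69, Taxon73, Taxon74

Taxon45 attaches to the tree at the node subtending (((((Taxon2,((Taxon62,Taxon69,Taxon58),Taxon55)),(Taxon26,(Taxon74,Taxon52))),(Taxon42,Taxon46)),(Taxon73,Taxon60)),Taxon45).
The other lineage descending from that same node — the sister group — is ((((Taxon2,((Taxon62,Taxon69,Taxon58),Taxon55)),(Taxon26,(Taxon74,Taxon52))),(Taxon42,Taxon46)),(Taxon73,Taxon60)); its 12 tips in alphabetical order are the answer.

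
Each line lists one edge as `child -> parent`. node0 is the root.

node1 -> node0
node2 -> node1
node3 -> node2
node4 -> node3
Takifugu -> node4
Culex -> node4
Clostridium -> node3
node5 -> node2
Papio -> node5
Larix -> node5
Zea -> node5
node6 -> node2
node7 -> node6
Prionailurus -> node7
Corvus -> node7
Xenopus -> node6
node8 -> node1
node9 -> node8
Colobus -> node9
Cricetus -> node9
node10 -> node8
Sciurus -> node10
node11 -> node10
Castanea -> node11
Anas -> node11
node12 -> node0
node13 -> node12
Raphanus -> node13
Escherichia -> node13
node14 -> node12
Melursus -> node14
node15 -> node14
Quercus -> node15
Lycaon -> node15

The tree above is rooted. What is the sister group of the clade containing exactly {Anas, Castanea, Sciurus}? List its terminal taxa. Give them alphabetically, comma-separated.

Colobus, Cricetus

The clade containing exactly {Anas, Castanea, Sciurus} attaches to the tree at the node subtending ((Colobus,Cricetus),(Sciurus,(Castanea,Anas))).
The other lineage descending from that same node — the sister group — is (Colobus,Cricetus); its 2 tips in alphabetical order are the answer.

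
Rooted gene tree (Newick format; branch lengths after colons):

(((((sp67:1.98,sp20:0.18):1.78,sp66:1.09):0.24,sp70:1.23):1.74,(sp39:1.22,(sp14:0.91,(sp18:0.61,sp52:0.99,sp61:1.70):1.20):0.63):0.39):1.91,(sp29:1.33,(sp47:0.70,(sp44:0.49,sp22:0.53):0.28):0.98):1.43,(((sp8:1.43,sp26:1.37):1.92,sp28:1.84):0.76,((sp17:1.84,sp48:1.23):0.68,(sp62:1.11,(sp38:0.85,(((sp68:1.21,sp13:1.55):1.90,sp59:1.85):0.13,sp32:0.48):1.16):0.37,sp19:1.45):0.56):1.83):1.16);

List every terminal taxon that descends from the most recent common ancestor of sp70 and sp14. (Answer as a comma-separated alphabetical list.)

sp14, sp18, sp20, sp39, sp52, sp61, sp66, sp67, sp70

Tracing sp70: it sits inside (((sp67,sp20),sp66),sp70).
Tracing sp14: it sits inside (sp14,(sp18,sp52,sp61)).
The smallest clade enclosing both is ((((sp67,sp20),sp66),sp70),(sp39,(sp14,(sp18,sp52,sp61)))); the answer is its 9 terminal taxa in alphabetical order.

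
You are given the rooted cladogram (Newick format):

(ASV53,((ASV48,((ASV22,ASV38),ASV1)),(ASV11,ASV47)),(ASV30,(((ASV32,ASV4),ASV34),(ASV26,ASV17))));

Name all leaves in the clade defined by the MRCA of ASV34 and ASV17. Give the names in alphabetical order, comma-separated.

ASV17, ASV26, ASV32, ASV34, ASV4

Tracing ASV34: it sits inside ((ASV32,ASV4),ASV34).
Tracing ASV17: it sits inside (ASV26,ASV17).
The smallest clade enclosing both is (((ASV32,ASV4),ASV34),(ASV26,ASV17)); the answer is its 5 terminal taxa in alphabetical order.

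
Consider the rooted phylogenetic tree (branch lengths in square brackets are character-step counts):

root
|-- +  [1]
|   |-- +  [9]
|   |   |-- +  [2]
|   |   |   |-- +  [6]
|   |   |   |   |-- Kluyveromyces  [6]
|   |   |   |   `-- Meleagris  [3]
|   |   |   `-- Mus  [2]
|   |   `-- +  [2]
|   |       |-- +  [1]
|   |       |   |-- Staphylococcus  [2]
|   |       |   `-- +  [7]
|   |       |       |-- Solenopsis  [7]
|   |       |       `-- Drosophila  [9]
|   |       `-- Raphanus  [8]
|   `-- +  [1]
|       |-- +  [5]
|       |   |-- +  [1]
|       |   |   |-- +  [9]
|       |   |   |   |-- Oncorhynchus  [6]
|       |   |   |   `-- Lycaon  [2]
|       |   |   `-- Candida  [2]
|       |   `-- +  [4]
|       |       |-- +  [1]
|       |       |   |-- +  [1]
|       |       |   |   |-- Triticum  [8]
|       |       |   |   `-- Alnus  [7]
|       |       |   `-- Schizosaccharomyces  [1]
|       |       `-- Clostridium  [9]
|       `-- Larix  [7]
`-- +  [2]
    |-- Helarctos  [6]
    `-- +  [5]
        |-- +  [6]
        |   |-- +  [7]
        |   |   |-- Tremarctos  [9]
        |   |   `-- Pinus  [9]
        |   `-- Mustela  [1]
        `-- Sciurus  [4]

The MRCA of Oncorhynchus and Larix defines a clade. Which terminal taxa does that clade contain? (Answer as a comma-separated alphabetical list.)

Tracing Oncorhynchus: it sits inside (Oncorhynchus,Lycaon).
Tracing Larix: it sits inside ((((Oncorhynchus,Lycaon),Candida),(((Triticum,Alnus),Schizosaccharomyces),Clostridium)),Larix).
The smallest clade enclosing both is ((((Oncorhynchus,Lycaon),Candida),(((Triticum,Alnus),Schizosaccharomyces),Clostridium)),Larix); the answer is its 8 terminal taxa in alphabetical order.

Alnus, Candida, Clostridium, Larix, Lycaon, Oncorhynchus, Schizosaccharomyces, Triticum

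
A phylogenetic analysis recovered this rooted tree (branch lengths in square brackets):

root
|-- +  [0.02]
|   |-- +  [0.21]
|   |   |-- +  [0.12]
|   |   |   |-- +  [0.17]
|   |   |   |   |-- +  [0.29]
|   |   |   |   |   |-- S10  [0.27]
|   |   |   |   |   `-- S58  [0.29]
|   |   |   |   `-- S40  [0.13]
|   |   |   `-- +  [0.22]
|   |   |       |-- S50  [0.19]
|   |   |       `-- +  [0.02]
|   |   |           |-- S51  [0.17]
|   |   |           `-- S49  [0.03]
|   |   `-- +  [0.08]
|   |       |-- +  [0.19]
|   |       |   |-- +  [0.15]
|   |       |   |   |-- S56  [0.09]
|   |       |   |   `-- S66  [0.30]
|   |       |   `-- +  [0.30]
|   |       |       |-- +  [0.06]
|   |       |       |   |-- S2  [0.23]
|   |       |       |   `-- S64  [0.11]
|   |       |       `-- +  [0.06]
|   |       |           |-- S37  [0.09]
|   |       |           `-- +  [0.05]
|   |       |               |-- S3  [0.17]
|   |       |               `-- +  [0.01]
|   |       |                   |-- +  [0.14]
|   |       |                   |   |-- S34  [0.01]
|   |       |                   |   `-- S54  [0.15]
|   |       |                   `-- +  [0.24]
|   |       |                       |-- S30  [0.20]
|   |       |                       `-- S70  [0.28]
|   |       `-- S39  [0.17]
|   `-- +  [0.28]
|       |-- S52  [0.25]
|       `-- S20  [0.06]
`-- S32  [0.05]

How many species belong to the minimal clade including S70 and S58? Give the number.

17

The MRCA of S70 and S58 is the node subtending ((((S10,S58),S40),(S50,(S51,S49))),(((S56,S66),((S2,S64),(S37,(S3,((S34,S54),(S30,S70)))))),S39)).
That clade contains 17 terminal taxa: S10, S2, S3, S30, S34, S37, S39, S40, S49, S50, S51, S54, S56, S58, S64, S66, S70.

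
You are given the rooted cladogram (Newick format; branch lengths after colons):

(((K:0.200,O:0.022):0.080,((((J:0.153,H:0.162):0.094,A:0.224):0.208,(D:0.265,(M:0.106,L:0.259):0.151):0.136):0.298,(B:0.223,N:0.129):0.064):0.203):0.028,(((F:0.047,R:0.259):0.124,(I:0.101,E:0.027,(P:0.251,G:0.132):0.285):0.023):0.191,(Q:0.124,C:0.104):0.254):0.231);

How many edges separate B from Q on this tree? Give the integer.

The MRCA of B and Q is the root of the tree.
From B up to that node: 4 branches. From Q up to the same node: 3 branches. Total: 4 + 3 = 7.

7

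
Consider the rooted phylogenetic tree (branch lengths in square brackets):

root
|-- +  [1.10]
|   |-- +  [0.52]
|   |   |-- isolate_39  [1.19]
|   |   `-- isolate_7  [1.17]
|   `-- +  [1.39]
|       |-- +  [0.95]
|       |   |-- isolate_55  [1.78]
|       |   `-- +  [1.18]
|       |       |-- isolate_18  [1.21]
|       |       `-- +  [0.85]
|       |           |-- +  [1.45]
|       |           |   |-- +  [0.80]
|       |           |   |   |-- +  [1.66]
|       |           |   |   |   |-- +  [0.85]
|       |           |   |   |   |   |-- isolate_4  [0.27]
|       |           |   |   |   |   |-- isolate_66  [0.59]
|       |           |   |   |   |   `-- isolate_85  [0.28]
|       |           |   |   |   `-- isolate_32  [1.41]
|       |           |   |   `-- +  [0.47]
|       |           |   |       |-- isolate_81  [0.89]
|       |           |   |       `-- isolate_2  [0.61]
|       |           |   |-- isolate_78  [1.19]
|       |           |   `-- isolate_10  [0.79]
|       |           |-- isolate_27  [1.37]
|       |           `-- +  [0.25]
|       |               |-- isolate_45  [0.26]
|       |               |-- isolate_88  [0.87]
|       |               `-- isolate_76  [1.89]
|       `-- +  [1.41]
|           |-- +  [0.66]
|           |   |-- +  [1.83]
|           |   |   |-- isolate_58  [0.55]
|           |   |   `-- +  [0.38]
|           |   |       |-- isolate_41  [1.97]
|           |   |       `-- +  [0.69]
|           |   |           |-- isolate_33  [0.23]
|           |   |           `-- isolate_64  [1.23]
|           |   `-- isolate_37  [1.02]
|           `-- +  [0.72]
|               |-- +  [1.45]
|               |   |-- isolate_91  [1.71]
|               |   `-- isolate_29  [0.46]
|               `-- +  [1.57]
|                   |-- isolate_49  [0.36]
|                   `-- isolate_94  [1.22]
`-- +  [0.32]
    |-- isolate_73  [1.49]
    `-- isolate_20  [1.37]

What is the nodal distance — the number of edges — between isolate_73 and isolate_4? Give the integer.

12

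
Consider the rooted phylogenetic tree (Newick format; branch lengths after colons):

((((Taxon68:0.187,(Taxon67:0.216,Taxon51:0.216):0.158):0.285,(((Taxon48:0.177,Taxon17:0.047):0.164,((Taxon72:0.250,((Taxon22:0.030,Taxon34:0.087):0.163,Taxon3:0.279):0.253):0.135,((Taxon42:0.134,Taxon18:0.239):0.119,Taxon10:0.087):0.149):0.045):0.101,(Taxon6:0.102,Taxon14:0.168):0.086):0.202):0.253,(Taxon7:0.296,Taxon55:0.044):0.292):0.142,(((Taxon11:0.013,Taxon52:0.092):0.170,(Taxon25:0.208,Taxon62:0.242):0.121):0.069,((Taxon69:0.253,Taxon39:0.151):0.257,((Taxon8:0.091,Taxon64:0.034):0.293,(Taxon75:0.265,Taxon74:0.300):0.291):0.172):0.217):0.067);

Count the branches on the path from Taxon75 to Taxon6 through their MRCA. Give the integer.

The MRCA of Taxon75 and Taxon6 is the root of the tree.
From Taxon75 up to that node: 5 branches. From Taxon6 up to the same node: 5 branches. Total: 5 + 5 = 10.

10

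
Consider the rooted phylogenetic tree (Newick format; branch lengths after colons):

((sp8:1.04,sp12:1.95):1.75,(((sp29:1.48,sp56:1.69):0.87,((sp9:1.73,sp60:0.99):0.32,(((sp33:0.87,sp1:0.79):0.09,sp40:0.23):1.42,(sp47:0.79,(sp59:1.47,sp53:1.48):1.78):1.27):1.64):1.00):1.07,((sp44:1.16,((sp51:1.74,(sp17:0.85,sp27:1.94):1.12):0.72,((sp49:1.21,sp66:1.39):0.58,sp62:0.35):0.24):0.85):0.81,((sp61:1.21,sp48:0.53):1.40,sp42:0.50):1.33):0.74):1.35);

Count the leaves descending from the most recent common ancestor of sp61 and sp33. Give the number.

The MRCA of sp61 and sp33 is the node subtending (((sp29,sp56),((sp9,sp60),(((sp33,sp1),sp40),(sp47,(sp59,sp53))))),((sp44,((sp51,(sp17,sp27)),((sp49,sp66),sp62))),((sp61,sp48),sp42))).
That clade contains 20 terminal taxa: sp1, sp17, sp27, sp29, sp33, sp40, sp42, sp44, sp47, sp48, sp49, sp51, sp53, sp56, sp59, sp60, sp61, sp62, sp66, sp9.

20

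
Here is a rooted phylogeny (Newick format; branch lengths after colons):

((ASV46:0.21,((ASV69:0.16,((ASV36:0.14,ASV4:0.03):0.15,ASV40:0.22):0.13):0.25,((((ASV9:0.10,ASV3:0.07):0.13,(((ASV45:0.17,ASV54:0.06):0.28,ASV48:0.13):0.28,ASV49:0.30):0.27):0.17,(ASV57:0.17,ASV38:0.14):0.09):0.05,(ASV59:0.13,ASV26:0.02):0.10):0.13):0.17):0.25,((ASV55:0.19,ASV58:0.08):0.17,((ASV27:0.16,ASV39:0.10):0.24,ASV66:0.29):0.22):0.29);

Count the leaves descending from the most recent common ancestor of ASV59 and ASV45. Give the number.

10

The MRCA of ASV59 and ASV45 is the node subtending ((((ASV9,ASV3),(((ASV45,ASV54),ASV48),ASV49)),(ASV57,ASV38)),(ASV59,ASV26)).
That clade contains 10 terminal taxa: ASV26, ASV3, ASV38, ASV45, ASV48, ASV49, ASV54, ASV57, ASV59, ASV9.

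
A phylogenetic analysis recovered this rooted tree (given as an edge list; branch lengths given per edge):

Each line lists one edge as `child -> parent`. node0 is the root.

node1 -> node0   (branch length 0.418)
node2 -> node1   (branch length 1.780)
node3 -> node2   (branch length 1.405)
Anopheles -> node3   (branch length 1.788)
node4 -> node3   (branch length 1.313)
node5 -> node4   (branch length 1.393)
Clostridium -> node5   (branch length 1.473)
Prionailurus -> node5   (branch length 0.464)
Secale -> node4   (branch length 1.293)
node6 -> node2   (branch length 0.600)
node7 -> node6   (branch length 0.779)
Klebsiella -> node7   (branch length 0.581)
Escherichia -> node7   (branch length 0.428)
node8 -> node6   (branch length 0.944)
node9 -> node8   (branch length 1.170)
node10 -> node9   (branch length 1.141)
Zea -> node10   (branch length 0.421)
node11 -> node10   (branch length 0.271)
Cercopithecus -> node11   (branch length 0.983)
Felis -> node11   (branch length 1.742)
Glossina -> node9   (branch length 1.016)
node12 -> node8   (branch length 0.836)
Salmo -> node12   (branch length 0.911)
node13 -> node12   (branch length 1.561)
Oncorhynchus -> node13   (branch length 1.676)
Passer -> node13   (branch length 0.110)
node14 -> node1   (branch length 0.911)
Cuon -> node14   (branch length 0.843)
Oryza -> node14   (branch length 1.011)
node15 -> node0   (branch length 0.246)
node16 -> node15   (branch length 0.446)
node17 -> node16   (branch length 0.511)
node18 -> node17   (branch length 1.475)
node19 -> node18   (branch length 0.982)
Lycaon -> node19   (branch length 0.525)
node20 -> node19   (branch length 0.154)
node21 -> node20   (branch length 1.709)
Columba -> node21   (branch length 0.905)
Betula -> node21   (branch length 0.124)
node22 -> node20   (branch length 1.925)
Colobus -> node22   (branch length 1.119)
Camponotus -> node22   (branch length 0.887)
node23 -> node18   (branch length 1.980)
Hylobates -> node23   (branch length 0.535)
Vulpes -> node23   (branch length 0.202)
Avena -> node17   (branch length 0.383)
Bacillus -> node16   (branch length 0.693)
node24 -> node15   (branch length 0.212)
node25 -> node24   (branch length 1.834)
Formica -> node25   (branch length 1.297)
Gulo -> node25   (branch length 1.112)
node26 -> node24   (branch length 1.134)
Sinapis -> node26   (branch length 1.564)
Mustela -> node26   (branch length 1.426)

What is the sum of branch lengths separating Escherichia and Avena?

The path runs Escherichia → … → MRCA → … → Avena; the MRCA is the root of the tree.
Branch lengths along that path: 0.428 + 0.779 + 0.600 + 1.780 + 0.418 + 0.246 + 0.446 + 0.511 + 0.383 = 5.591.

5.591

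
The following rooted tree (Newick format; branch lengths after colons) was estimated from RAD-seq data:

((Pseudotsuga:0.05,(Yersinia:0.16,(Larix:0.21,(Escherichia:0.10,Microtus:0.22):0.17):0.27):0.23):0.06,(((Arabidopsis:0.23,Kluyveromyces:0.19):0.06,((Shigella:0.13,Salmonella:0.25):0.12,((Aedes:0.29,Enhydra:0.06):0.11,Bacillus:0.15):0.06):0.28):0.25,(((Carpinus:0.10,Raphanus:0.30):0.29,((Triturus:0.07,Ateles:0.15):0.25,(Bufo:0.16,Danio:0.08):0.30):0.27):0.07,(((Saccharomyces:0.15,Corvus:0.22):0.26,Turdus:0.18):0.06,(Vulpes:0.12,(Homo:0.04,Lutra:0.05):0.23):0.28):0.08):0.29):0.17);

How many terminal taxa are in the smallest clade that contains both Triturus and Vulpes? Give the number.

The MRCA of Triturus and Vulpes is the node subtending (((Carpinus,Raphanus),((Triturus,Ateles),(Bufo,Danio))),(((Saccharomyces,Corvus),Turdus),(Vulpes,(Homo,Lutra)))).
That clade contains 12 terminal taxa: Ateles, Bufo, Carpinus, Corvus, Danio, Homo, Lutra, Raphanus, Saccharomyces, Triturus, Turdus, Vulpes.

12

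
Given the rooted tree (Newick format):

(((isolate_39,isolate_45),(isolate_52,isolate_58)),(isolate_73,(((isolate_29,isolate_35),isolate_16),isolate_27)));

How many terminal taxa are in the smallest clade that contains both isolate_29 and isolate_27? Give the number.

The MRCA of isolate_29 and isolate_27 is the node subtending (((isolate_29,isolate_35),isolate_16),isolate_27).
That clade contains 4 terminal taxa: isolate_16, isolate_27, isolate_29, isolate_35.

4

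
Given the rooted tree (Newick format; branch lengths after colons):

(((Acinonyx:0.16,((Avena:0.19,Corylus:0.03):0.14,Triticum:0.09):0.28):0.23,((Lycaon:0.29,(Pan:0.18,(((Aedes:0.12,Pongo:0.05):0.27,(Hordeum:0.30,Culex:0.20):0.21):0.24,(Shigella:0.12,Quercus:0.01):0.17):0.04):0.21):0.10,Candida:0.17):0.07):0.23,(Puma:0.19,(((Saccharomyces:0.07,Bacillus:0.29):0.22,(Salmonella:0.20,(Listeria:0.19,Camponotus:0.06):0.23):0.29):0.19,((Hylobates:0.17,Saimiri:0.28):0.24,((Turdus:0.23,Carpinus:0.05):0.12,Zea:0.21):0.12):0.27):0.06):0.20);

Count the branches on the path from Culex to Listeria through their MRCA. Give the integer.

14

The MRCA of Culex and Listeria is the root of the tree.
From Culex up to that node: 8 branches. From Listeria up to the same node: 6 branches. Total: 8 + 6 = 14.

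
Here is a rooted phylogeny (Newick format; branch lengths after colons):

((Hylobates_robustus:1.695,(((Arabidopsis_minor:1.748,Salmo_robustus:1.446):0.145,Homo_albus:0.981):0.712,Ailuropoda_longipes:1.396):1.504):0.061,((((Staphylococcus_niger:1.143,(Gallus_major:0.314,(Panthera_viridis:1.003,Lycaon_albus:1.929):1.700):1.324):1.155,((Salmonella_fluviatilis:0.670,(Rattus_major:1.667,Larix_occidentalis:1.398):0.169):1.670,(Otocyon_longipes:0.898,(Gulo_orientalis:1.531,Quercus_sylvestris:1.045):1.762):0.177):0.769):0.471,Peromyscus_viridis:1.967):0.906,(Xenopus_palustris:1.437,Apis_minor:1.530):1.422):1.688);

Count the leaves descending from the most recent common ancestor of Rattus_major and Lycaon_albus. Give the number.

10

The MRCA of Rattus_major and Lycaon_albus is the node subtending ((Staphylococcus_niger,(Gallus_major,(Panthera_viridis,Lycaon_albus))),((Salmonella_fluviatilis,(Rattus_major,Larix_occidentalis)),(Otocyon_longipes,(Gulo_orientalis,Quercus_sylvestris)))).
That clade contains 10 terminal taxa: Gallus_major, Gulo_orientalis, Larix_occidentalis, Lycaon_albus, Otocyon_longipes, Panthera_viridis, Quercus_sylvestris, Rattus_major, Salmonella_fluviatilis, Staphylococcus_niger.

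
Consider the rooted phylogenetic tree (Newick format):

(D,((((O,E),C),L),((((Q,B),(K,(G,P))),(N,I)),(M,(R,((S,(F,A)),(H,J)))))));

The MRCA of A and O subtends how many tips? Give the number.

The MRCA of A and O is the node subtending ((((O,E),C),L),((((Q,B),(K,(G,P))),(N,I)),(M,(R,((S,(F,A)),(H,J)))))).
That clade contains 18 terminal taxa: A, B, C, E, F, G, H, I, J, K, L, M, N, O, P, Q, R, S.

18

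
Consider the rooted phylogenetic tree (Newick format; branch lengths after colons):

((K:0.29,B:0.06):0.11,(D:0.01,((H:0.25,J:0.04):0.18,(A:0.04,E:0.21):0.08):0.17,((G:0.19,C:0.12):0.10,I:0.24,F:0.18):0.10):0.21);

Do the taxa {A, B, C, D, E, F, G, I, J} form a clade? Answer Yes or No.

The MRCA of the listed taxa is the root, so the smallest clade containing them is the whole tree.
That clade also contains H, K, which are not in the proposed group, so the group is not monophyletic.

No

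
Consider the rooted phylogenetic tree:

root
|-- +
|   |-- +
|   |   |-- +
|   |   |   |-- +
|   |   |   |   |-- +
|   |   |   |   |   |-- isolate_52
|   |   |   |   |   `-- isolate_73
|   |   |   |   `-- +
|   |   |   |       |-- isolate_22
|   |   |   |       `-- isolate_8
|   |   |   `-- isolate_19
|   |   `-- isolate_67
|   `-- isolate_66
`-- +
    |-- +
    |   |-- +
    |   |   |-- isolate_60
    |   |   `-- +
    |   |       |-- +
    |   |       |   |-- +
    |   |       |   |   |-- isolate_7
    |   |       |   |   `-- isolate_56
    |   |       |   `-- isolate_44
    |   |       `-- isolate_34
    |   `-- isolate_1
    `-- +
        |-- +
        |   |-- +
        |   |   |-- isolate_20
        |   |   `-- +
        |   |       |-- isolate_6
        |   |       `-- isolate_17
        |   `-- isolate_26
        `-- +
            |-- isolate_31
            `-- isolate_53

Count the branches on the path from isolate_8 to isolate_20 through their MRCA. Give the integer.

The MRCA of isolate_8 and isolate_20 is the root of the tree.
From isolate_8 up to that node: 6 branches. From isolate_20 up to the same node: 5 branches. Total: 6 + 5 = 11.

11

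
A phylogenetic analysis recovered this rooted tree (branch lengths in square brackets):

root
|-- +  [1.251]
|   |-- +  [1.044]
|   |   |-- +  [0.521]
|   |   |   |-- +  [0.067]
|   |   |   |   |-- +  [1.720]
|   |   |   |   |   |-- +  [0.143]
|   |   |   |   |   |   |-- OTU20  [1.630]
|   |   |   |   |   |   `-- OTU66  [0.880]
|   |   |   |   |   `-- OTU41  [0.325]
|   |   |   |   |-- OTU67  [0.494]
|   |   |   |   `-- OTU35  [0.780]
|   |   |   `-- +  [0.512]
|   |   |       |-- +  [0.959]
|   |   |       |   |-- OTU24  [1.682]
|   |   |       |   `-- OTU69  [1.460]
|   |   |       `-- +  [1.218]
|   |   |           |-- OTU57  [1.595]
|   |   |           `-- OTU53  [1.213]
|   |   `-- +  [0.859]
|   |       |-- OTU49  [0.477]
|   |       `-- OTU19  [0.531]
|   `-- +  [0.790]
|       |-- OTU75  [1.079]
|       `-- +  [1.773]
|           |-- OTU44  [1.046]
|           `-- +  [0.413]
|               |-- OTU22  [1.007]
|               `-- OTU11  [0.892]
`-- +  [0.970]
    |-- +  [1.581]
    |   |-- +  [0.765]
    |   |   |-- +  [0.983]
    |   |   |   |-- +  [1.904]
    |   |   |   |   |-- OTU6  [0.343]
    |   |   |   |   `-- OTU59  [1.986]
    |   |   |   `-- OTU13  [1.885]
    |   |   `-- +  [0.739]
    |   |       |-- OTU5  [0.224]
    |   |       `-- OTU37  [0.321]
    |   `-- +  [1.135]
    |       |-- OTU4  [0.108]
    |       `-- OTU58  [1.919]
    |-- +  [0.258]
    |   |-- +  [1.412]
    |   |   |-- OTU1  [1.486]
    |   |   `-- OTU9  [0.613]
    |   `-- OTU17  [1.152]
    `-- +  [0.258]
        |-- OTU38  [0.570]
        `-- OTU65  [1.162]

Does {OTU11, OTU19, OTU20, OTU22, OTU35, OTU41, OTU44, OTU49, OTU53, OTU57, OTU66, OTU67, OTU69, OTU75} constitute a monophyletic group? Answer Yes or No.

The MRCA of the listed taxa subtends ((((((OTU20,OTU66),OTU41),OTU67,OTU35),((OTU24,OTU69),(OTU57,OTU53))),(OTU49,OTU19)),(OTU75,(OTU44,(OTU22,OTU11)))).
That clade also contains OTU24, which is not in the proposed group, so the group is not monophyletic.

No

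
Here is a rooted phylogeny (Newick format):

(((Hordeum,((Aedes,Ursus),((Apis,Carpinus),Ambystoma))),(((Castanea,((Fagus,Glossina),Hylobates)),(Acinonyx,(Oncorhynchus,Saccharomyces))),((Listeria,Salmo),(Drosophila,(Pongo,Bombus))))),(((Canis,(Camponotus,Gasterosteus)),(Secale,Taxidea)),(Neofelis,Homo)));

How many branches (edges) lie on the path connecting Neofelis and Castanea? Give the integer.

8

The MRCA of Neofelis and Castanea is the root of the tree.
From Neofelis up to that node: 3 branches. From Castanea up to the same node: 5 branches. Total: 3 + 5 = 8.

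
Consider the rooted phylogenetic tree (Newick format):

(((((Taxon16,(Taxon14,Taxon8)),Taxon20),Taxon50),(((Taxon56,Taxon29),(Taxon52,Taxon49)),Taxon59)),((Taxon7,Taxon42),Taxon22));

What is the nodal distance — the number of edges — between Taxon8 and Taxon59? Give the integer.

7

The MRCA of Taxon8 and Taxon59 is the node subtending ((((Taxon16,(Taxon14,Taxon8)),Taxon20),Taxon50),(((Taxon56,Taxon29),(Taxon52,Taxon49)),Taxon59)).
From Taxon8 up to that node: 5 branches. From Taxon59 up to the same node: 2 branches. Total: 5 + 2 = 7.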